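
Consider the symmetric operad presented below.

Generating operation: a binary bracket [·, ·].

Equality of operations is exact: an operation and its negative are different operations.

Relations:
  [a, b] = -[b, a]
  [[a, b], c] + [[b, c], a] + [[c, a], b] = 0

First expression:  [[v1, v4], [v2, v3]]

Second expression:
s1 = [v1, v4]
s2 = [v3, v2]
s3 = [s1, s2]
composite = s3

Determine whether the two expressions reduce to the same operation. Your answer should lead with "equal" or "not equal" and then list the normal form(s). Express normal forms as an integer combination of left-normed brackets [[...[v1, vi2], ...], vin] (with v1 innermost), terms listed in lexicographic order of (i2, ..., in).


not equal — first [[[v1, v4], v2], v3] - [[[v1, v4], v3], v2], second -[[[v1, v4], v2], v3] + [[[v1, v4], v3], v2]


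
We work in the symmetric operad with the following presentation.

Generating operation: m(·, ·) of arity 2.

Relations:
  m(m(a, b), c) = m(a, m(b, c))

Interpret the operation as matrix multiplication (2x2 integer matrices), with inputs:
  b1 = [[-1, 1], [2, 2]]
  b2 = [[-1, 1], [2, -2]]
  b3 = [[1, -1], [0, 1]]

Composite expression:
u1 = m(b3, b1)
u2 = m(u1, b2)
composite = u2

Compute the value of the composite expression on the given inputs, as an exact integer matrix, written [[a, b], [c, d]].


[[1, -1], [2, -2]]

m(b3, b1) = [[-3, -1], [2, 2]]
m(m(b3, b1), b2) = [[1, -1], [2, -2]]


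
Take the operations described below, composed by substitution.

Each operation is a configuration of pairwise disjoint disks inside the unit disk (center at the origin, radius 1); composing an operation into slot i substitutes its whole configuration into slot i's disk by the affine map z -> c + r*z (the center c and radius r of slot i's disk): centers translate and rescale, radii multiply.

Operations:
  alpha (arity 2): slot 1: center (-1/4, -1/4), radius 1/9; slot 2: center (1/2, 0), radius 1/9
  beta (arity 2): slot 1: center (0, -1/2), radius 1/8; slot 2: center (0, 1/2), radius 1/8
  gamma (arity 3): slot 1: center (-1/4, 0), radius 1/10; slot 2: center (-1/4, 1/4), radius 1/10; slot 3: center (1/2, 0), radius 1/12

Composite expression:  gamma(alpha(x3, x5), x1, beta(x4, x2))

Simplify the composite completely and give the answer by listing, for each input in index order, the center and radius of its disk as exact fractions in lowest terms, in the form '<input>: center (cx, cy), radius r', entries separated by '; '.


x1: center (-1/4, 1/4), radius 1/10; x2: center (1/2, 1/24), radius 1/96; x3: center (-11/40, -1/40), radius 1/90; x4: center (1/2, -1/24), radius 1/96; x5: center (-1/5, 0), radius 1/90

Nesting under gamma composes maps z -> c + r*z down each x-path.
input x3: applying the 2 nested substitutions gives center (-11/40, -1/40), radius 1/90
input x5: applying the 2 nested substitutions gives center (-1/5, 0), radius 1/90
input x1: applying the 1 nested substitution gives center (-1/4, 1/4), radius 1/10
input x4: applying the 2 nested substitutions gives center (1/2, -1/24), radius 1/96
input x2: applying the 2 nested substitutions gives center (1/2, 1/24), radius 1/96


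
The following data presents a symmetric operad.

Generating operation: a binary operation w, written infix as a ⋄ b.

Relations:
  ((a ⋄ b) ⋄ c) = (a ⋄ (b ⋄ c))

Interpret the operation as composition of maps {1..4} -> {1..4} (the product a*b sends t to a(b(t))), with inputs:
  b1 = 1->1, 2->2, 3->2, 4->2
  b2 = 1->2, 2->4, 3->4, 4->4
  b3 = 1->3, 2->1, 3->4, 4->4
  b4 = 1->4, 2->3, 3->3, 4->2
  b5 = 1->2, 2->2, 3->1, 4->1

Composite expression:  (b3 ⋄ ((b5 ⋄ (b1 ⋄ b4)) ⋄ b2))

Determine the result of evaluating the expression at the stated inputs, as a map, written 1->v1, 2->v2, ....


1->1, 2->1, 3->1, 4->1

(b1 ⋄ b4) = 1->2, 2->2, 3->2, 4->2
(b5 ⋄ (b1 ⋄ b4)) = 1->2, 2->2, 3->2, 4->2
((b5 ⋄ (b1 ⋄ b4)) ⋄ b2) = 1->2, 2->2, 3->2, 4->2
(b3 ⋄ ((b5 ⋄ (b1 ⋄ b4)) ⋄ b2)) = 1->1, 2->1, 3->1, 4->1


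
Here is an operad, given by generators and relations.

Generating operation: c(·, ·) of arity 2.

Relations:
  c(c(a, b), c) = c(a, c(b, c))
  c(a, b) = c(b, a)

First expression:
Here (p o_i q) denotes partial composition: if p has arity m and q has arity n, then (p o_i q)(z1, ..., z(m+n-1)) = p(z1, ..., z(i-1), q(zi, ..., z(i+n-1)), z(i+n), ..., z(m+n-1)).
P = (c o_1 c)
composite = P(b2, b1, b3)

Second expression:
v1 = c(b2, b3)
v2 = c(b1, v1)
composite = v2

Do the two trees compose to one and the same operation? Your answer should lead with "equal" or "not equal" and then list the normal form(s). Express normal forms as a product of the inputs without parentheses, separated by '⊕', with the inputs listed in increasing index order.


equal: each reduces to b1 ⊕ b2 ⊕ b3

Reducing the first expression gives b1 ⊕ b2 ⊕ b3
Reducing the second expression gives b1 ⊕ b2 ⊕ b3
Same normal form: equal.


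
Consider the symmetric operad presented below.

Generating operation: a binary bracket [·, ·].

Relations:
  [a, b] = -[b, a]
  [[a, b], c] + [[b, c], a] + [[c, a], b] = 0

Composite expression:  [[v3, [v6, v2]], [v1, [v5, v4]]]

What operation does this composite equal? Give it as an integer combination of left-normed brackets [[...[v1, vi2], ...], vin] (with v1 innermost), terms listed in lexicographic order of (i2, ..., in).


[[[[[v1, v4], v5], v2], v6], v3] - [[[[[v1, v4], v5], v3], v2], v6] + [[[[[v1, v4], v5], v3], v6], v2] - [[[[[v1, v4], v5], v6], v2], v3] - [[[[[v1, v5], v4], v2], v6], v3] + [[[[[v1, v5], v4], v3], v2], v6] - [[[[[v1, v5], v4], v3], v6], v2] + [[[[[v1, v5], v4], v6], v2], v3]

Left-normed coefficients sit on the v1-initial expansion words.
Composite bracket: [[v3, [v6, v2]], [v1, [v5, v4]]]
Each bracket splits as ab - ba, giving 32 signed words (2^5 = 32).
Coefficients come from the v1-initial words:
  word v1v4v5v2v6v3 has sign +1, contributing +[[[[[v1, v4], v5], v2], v6], v3]
  word v1v4v5v3v2v6 has sign -1, contributing -[[[[[v1, v4], v5], v3], v2], v6]
  word v1v4v5v3v6v2 has sign +1, contributing +[[[[[v1, v4], v5], v3], v6], v2]
  word v1v4v5v6v2v3 has sign -1, contributing -[[[[[v1, v4], v5], v6], v2], v3]
  word v1v5v4v2v6v3 has sign -1, contributing -[[[[[v1, v5], v4], v2], v6], v3]
  word v1v5v4v3v2v6 has sign +1, contributing +[[[[[v1, v5], v4], v3], v2], v6]
  word v1v5v4v3v6v2 has sign -1, contributing -[[[[[v1, v5], v4], v3], v6], v2]
  word v1v5v4v6v2v3 has sign +1, contributing +[[[[[v1, v5], v4], v6], v2], v3]


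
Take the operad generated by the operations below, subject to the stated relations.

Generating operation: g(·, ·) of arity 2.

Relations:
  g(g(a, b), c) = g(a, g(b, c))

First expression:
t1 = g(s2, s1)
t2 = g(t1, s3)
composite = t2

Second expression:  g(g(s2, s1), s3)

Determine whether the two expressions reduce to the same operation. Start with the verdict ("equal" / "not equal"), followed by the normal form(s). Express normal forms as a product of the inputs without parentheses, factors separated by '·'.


equal; both compose to s2 · s1 · s3

The first composite normalizes to s2 · s1 · s3
The second composite normalizes to s2 · s1 · s3
Both agree, so they are equal.


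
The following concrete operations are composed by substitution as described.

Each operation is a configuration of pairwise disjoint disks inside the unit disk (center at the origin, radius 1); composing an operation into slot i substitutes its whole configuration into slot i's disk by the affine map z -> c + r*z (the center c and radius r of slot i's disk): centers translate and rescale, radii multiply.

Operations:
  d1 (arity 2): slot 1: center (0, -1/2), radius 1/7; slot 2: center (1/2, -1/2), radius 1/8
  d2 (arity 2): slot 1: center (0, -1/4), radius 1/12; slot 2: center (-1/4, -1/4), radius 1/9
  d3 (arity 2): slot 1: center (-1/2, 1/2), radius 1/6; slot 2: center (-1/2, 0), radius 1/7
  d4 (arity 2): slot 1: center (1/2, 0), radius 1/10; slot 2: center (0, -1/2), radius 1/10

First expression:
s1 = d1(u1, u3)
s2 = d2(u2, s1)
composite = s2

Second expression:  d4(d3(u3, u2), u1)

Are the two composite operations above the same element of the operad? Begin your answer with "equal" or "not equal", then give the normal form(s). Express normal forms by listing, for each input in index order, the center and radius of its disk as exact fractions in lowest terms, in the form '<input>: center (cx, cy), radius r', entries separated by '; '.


not equal: they reduce to u1: center (-1/4, -11/36), radius 1/63; u2: center (0, -1/4), radius 1/12; u3: center (-7/36, -11/36), radius 1/72 and u1: center (0, -1/2), radius 1/10; u2: center (9/20, 0), radius 1/70; u3: center (9/20, 1/20), radius 1/60

Reducing the first expression gives u1: center (-1/4, -11/36), radius 1/63; u2: center (0, -1/4), radius 1/12; u3: center (-7/36, -11/36), radius 1/72
Reducing the second expression gives u1: center (0, -1/2), radius 1/10; u2: center (9/20, 0), radius 1/70; u3: center (9/20, 1/20), radius 1/60
The normal forms differ: not equal.


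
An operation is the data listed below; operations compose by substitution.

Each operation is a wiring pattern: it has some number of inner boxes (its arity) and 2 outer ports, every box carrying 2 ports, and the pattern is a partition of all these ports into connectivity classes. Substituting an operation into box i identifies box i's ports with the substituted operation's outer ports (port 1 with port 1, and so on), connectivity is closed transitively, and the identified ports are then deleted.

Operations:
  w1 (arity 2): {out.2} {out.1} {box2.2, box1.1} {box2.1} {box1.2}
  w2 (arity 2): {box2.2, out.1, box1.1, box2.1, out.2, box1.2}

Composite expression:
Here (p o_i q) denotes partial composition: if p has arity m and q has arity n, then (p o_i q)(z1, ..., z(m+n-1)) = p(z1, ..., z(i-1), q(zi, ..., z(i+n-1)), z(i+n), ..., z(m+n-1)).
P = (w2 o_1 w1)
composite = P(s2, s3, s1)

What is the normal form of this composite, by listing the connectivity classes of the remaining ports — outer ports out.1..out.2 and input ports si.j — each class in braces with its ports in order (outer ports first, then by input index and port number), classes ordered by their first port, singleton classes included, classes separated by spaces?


{out.1, out.2, s1.1, s1.2} {s2.1, s3.2} {s2.2} {s3.1}


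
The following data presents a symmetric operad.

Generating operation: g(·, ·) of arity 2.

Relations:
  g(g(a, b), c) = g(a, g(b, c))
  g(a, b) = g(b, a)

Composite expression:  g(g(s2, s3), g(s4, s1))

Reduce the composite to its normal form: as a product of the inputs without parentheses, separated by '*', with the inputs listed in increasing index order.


s1 * s2 * s3 * s4


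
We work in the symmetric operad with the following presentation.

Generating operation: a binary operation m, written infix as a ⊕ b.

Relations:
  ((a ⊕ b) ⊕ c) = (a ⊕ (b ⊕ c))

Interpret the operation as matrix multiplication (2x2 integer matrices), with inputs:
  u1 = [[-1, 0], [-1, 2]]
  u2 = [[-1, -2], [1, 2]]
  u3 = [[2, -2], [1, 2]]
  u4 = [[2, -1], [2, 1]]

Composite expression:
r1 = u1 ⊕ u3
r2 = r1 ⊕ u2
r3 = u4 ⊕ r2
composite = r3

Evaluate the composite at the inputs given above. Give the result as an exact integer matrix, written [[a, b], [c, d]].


(u1 ⊕ u3) = [[-2, 2], [0, 6]]
((u1 ⊕ u3) ⊕ u2) = [[4, 8], [6, 12]]
(u4 ⊕ ((u1 ⊕ u3) ⊕ u2)) = [[2, 4], [14, 28]]

[[2, 4], [14, 28]]


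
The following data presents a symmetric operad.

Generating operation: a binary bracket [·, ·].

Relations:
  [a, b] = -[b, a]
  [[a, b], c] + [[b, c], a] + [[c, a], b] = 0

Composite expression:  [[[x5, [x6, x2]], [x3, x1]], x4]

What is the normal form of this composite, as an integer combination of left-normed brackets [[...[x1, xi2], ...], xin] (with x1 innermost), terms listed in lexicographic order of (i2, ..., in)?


In the tensor algebra, words opening x1 carry the x1-anchored form.
Composite bracket: [[[x5, [x6, x2]], [x3, x1]], x4]
Under [a, b] = ab - ba we get 32 signed associative words (2^5 = 32).
Keep just the words that open with x1:
  word x1x3x2x6x5x4 has sign +1, contributing +[[[[[x1, x3], x2], x6], x5], x4]
  word x1x3x5x2x6x4 has sign -1, contributing -[[[[[x1, x3], x5], x2], x6], x4]
  word x1x3x5x6x2x4 has sign +1, contributing +[[[[[x1, x3], x5], x6], x2], x4]
  word x1x3x6x2x5x4 has sign -1, contributing -[[[[[x1, x3], x6], x2], x5], x4]

[[[[[x1, x3], x2], x6], x5], x4] - [[[[[x1, x3], x5], x2], x6], x4] + [[[[[x1, x3], x5], x6], x2], x4] - [[[[[x1, x3], x6], x2], x5], x4]


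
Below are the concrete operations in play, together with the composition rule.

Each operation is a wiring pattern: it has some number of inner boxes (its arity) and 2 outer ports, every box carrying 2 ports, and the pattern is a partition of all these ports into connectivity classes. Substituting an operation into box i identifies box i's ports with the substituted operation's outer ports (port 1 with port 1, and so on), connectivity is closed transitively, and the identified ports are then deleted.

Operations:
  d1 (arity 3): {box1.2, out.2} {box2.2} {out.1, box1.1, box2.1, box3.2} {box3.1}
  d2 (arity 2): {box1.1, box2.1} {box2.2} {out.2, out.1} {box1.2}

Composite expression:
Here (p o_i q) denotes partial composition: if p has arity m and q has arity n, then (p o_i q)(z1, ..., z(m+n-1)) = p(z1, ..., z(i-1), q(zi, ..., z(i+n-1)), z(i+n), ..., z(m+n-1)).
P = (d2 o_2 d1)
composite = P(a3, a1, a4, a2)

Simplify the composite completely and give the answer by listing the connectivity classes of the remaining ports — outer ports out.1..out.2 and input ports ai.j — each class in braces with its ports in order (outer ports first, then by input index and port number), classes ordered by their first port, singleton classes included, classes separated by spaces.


{out.1, out.2} {a1.1, a2.2, a3.1, a4.1} {a1.2} {a2.1} {a3.2} {a4.2}


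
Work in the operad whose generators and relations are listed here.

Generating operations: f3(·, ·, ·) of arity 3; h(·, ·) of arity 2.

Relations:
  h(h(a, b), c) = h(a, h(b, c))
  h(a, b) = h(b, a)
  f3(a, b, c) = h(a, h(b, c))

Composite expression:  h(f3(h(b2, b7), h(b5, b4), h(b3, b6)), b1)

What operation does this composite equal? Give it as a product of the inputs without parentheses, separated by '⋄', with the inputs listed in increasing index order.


b1 ⋄ b2 ⋄ b3 ⋄ b4 ⋄ b5 ⋄ b6 ⋄ b7

Key point: h commutes, so take the b-inputs in any fixed order.
h(b2, b7) collapses to b2 ⋄ b7
h(b5, b4) collapses to b5 ⋄ b4
h(b3, b6) collapses to b3 ⋄ b6
f3(h(b2, b7), h(b5, b4), h(b3, b6)) collapses to b2 ⋄ b7 ⋄ b5 ⋄ b4 ⋄ b3 ⋄ b6
h(f3(h(b2, b7), h(b5, b4), h(b3, b6)), b1) collapses to b2 ⋄ b7 ⋄ b5 ⋄ b4 ⋄ b3 ⋄ b6 ⋄ b1
rearranged into index order: b1 ⋄ b2 ⋄ b3 ⋄ b4 ⋄ b5 ⋄ b6 ⋄ b7


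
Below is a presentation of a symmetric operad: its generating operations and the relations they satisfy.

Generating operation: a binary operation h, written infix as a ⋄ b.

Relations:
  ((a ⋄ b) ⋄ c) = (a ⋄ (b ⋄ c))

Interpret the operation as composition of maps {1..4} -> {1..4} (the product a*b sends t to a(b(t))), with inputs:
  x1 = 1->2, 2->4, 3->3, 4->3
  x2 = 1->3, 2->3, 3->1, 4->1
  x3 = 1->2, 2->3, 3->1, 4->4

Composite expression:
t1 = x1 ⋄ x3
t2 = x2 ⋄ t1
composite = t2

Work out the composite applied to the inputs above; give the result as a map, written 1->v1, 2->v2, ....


1->1, 2->1, 3->3, 4->1

(x1 ⋄ x3) = 1->4, 2->3, 3->2, 4->3
(x2 ⋄ (x1 ⋄ x3)) = 1->1, 2->1, 3->3, 4->1


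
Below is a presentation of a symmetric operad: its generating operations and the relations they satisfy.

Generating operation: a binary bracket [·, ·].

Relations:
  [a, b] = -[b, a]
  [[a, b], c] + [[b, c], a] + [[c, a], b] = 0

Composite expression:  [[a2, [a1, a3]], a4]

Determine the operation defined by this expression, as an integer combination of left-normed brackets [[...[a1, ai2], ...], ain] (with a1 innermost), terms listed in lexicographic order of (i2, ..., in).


-[[[a1, a3], a2], a4]

Skip Jacobi rewriting: expand, keep a1-initial words, read off terms.
Composite bracket: [[a2, [a1, a3]], a4]
Full expansion: 8 signed words from ab - ba (2^3 = 8).
Words beginning with a1 determine it all:
  the word a1a3a2a4 carries sign -1 and contributes -[[[a1, a3], a2], a4]


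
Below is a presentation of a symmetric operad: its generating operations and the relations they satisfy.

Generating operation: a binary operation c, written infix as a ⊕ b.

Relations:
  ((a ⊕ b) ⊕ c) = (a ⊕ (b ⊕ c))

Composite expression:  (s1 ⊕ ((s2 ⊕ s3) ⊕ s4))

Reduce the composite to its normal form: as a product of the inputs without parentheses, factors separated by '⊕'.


s1 ⊕ s2 ⊕ s3 ⊕ s4


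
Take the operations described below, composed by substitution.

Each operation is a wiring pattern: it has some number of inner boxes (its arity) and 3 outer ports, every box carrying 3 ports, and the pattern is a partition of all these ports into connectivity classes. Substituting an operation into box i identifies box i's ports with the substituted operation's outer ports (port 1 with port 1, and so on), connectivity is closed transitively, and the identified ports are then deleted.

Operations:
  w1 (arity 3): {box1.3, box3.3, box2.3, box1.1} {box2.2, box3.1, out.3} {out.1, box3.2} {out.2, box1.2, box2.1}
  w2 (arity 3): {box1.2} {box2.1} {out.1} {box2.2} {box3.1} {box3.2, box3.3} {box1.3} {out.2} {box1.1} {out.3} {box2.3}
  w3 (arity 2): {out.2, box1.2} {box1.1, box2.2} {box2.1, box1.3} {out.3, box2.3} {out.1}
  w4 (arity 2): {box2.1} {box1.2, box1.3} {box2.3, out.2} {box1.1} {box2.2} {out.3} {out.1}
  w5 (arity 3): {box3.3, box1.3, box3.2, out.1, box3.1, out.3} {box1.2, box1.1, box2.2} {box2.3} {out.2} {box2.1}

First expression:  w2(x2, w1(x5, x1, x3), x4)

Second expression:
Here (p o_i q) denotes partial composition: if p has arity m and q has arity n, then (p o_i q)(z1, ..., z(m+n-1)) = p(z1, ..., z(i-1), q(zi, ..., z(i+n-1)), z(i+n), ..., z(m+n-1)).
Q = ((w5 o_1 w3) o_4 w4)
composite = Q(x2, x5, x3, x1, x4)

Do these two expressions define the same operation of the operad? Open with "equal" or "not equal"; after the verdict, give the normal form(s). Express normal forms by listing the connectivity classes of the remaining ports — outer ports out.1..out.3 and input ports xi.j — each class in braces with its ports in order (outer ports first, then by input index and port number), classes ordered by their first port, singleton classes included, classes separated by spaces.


not equal; first: {out.1} {out.2} {out.3} {x1.1, x5.2} {x1.2, x3.1} {x1.3, x3.3, x5.1, x5.3} {x2.1} {x2.2} {x2.3} {x3.2} {x4.1} {x4.2, x4.3}; second: {out.1, out.3, x4.3, x5.3} {out.2} {x1.1} {x1.2, x1.3} {x2.1, x5.2} {x2.2, x3.2} {x2.3, x5.1} {x3.1} {x3.3} {x4.1} {x4.2}


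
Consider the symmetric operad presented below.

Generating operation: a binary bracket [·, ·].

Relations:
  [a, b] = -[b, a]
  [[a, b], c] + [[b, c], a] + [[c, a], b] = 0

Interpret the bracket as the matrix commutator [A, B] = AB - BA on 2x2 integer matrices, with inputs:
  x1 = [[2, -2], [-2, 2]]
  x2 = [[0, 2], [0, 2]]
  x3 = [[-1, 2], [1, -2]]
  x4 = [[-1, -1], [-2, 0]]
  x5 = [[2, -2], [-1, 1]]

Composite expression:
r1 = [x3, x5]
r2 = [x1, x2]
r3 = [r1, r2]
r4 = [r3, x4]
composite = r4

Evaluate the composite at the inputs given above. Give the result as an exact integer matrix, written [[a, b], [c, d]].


[[-48, 48], [-48, 48]]

[x3, x5] = [[0, -4], [2, 0]]
[x1, x2] = [[4, -4], [4, -4]]
[[x3, x5], [x1, x2]] = [[-8, 32], [16, 8]]
[[[x3, x5], [x1, x2]], x4] = [[-48, 48], [-48, 48]]


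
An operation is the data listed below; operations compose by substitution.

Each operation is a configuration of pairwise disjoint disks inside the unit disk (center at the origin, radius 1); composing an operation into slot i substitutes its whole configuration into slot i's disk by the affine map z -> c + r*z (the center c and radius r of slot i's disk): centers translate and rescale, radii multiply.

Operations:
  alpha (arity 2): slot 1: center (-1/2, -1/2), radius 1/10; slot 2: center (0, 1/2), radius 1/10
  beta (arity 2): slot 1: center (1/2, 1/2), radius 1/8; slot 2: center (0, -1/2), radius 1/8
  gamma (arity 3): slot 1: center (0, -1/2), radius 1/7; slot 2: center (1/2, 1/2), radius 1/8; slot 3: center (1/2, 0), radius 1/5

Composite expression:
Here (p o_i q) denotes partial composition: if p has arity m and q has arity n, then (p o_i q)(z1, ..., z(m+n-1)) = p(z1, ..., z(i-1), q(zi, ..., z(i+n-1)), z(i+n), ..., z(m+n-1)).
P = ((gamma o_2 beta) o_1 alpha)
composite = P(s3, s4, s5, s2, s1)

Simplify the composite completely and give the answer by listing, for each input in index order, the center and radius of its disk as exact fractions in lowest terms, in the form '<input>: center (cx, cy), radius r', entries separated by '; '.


s1: center (1/2, 0), radius 1/5; s2: center (1/2, 7/16), radius 1/64; s3: center (-1/14, -4/7), radius 1/70; s4: center (0, -3/7), radius 1/70; s5: center (9/16, 9/16), radius 1/64

Each s-disk chains the slot maps above it in gamma; radii multiply.
input s3: applying the 2 nested substitutions gives center (-1/14, -4/7), radius 1/70
input s4: applying the 2 nested substitutions gives center (0, -3/7), radius 1/70
input s5: applying the 2 nested substitutions gives center (9/16, 9/16), radius 1/64
input s2: applying the 2 nested substitutions gives center (1/2, 7/16), radius 1/64
input s1: applying the 1 nested substitution gives center (1/2, 0), radius 1/5


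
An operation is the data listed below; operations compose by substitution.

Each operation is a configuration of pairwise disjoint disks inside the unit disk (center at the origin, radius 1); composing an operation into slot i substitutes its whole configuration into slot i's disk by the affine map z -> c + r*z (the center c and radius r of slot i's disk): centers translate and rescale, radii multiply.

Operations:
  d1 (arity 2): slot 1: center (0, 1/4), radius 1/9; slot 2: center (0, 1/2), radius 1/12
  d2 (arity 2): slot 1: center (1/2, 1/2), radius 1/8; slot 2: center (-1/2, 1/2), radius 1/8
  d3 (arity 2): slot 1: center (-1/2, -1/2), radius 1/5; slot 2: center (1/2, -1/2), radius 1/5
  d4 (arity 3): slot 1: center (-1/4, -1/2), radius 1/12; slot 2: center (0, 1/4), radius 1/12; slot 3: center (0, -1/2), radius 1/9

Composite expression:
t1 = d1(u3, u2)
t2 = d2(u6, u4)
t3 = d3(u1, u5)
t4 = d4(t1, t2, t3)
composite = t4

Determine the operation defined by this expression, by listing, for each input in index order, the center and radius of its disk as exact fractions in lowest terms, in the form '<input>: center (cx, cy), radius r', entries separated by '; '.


u1: center (-1/18, -5/9), radius 1/45; u2: center (-1/4, -11/24), radius 1/144; u3: center (-1/4, -23/48), radius 1/108; u4: center (-1/24, 7/24), radius 1/96; u5: center (1/18, -5/9), radius 1/45; u6: center (1/24, 7/24), radius 1/96

Nesting under d4 composes maps z -> c + r*z down each u-path.
u3 passes through 2 substitutions, ending at center (-1/4, -23/48), radius 1/108
u2 passes through 2 substitutions, ending at center (-1/4, -11/24), radius 1/144
u6 passes through 2 substitutions, ending at center (1/24, 7/24), radius 1/96
u4 passes through 2 substitutions, ending at center (-1/24, 7/24), radius 1/96
u1 passes through 2 substitutions, ending at center (-1/18, -5/9), radius 1/45
u5 passes through 2 substitutions, ending at center (1/18, -5/9), radius 1/45


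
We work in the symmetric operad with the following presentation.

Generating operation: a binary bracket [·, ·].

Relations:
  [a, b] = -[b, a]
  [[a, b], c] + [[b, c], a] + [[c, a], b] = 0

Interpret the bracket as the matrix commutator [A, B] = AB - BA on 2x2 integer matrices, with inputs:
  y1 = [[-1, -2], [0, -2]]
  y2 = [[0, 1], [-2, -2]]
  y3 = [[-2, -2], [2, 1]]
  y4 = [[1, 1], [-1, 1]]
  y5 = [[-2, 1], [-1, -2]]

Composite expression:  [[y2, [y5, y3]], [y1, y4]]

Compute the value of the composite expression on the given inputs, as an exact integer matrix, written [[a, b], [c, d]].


[[12, -6], [-42, -12]]

[y5, y3] = [[0, 3], [3, 0]]
[y2, [y5, y3]] = [[9, 6], [-6, -9]]
[y1, y4] = [[2, 1], [1, -2]]
[[y2, [y5, y3]], [y1, y4]] = [[12, -6], [-42, -12]]


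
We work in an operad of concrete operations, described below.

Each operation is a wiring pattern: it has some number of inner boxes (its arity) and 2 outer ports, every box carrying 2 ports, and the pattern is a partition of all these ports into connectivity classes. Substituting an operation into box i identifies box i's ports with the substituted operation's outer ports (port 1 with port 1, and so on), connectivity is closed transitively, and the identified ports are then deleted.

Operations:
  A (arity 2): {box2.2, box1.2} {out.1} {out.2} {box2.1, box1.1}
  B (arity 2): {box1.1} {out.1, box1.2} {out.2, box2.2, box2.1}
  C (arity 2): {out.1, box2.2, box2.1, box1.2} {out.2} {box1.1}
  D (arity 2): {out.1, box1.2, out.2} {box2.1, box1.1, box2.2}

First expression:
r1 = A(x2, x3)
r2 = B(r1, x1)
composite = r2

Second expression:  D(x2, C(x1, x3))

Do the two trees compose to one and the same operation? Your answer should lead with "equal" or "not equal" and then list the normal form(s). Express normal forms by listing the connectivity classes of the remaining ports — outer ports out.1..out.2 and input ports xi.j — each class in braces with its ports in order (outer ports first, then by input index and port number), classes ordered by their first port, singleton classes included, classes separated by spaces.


The first expression, normalized: {out.1} {out.2, x1.1, x1.2} {x2.1, x3.1} {x2.2, x3.2}
The second expression, normalized: {out.1, out.2, x2.2} {x1.1} {x1.2, x2.1, x3.1, x3.2}
The forms do not match — not equal.

not equal; first: {out.1} {out.2, x1.1, x1.2} {x2.1, x3.1} {x2.2, x3.2}; second: {out.1, out.2, x2.2} {x1.1} {x1.2, x2.1, x3.1, x3.2}


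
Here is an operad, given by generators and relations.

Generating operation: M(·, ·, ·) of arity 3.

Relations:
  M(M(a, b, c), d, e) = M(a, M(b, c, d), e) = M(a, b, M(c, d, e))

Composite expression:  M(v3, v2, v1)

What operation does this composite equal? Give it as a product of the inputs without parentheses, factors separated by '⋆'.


v3 ⋆ v2 ⋆ v1

Associativity of M dissolves the nesting; only the v-input order survives.
M(v3, v2, v1) spells out as v3 ⋆ v2 ⋆ v1


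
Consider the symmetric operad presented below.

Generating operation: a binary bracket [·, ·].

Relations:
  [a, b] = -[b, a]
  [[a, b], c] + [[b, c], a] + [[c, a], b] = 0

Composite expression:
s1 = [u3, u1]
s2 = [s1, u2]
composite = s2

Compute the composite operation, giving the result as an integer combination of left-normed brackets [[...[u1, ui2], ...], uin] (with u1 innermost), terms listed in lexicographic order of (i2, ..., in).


In the tensor algebra, words opening u1 carry the u1-anchored form.
Composite bracket: [[u3, u1], u2]
Full expansion: 4 signed words from ab - ba (2^2 = 4).
Collect the words opening with u1:
  u1u3u2 (sign -1) contributes -[[u1, u3], u2]

-[[u1, u3], u2]


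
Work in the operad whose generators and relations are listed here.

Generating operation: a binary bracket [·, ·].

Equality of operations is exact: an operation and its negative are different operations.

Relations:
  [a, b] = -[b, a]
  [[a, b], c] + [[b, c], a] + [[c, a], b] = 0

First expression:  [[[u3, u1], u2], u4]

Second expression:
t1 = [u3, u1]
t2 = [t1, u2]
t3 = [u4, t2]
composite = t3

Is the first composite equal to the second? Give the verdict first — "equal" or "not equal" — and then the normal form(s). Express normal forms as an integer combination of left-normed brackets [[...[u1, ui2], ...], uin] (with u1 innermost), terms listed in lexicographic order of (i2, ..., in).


not equal — first -[[[u1, u3], u2], u4], second [[[u1, u3], u2], u4]

The first expression reduces to -[[[u1, u3], u2], u4]
The second expression reduces to [[[u1, u3], u2], u4]
They disagree, so not equal.


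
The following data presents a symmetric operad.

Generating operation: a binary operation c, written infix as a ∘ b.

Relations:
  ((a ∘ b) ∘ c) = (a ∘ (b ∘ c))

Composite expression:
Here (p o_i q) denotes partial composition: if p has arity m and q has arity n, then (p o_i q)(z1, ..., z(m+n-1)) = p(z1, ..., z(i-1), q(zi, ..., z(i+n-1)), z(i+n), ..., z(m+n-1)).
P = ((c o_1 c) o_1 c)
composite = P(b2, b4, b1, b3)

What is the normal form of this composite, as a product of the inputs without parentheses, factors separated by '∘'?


Associativity of c dissolves the nesting; only the b-input order survives.
(b2 ∘ b4) reduces to b2 ∘ b4
((b2 ∘ b4) ∘ b1) reduces to b2 ∘ b4 ∘ b1
(((b2 ∘ b4) ∘ b1) ∘ b3) reduces to b2 ∘ b4 ∘ b1 ∘ b3

b2 ∘ b4 ∘ b1 ∘ b3


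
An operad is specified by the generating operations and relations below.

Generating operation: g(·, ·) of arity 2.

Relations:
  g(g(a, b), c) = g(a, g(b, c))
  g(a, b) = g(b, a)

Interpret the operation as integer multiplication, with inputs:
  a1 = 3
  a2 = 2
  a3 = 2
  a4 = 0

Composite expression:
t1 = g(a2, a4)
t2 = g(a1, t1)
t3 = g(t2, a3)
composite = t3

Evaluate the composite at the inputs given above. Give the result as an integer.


0


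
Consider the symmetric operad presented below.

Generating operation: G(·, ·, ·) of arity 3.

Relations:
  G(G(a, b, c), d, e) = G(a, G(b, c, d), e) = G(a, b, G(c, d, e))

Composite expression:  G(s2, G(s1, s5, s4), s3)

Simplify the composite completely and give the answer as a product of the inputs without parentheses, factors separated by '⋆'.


s2 ⋆ s1 ⋆ s5 ⋆ s4 ⋆ s3

Associativity of G dissolves the nesting; only the s-input order survives.
G(s1, s5, s4) unparenthesizes to s1 ⋆ s5 ⋆ s4
G(s2, G(s1, s5, s4), s3) unparenthesizes to s2 ⋆ s1 ⋆ s5 ⋆ s4 ⋆ s3


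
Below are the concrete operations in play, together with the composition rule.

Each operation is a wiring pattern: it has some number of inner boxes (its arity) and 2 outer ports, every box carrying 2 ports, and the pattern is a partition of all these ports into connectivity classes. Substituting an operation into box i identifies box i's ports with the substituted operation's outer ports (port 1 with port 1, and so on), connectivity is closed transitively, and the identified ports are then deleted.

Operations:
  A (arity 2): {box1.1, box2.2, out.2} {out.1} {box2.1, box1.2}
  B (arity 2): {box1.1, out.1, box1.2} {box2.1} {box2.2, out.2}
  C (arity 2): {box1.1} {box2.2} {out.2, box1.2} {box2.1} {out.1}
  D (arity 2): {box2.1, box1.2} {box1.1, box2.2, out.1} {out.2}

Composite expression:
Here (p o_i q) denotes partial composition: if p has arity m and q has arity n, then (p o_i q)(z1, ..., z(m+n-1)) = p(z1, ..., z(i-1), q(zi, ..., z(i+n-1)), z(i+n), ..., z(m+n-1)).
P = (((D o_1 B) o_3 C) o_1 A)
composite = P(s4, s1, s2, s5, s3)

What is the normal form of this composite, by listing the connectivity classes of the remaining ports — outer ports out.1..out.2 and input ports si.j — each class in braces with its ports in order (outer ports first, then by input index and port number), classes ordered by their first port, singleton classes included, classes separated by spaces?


{out.1, s1.2, s4.1, s5.2} {out.2} {s1.1, s4.2} {s2.1} {s2.2} {s3.1} {s3.2} {s5.1}

Reachability decides: close wires over D-identified ports.
through A, on inputs (s4, s1): {out.1} {out.2, s1.2, s4.1} {s1.1, s4.2} (out.j = stage outer ports)
through B, on inputs (s4, s1, s2): {out.1, s1.2, s4.1} {out.2, s2.2} {s1.1, s4.2} {s2.1} (out.j = stage outer ports)
through C, on inputs (s5, s3): {out.1} {out.2, s5.2} {s3.1} {s3.2} {s5.1} (out.j = stage outer ports)
through D, on inputs (s4, s1, s2, s5, s3): {out.1, s1.2, s4.1, s5.2} {out.2} {s1.1, s4.2} {s2.1} {s2.2} {s3.1} {s3.2} {s5.1} (out.j = stage outer ports)


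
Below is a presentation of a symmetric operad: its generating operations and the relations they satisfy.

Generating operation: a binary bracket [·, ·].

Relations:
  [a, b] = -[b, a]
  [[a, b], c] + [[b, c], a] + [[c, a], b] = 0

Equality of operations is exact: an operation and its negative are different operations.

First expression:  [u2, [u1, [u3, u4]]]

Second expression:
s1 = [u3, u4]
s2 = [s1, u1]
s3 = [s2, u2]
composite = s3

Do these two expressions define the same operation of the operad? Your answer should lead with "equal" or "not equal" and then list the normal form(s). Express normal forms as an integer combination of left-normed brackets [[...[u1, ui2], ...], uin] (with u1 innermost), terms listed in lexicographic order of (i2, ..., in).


equal — both sides give -[[[u1, u3], u4], u2] + [[[u1, u4], u3], u2]

The first expression reduces to -[[[u1, u3], u4], u2] + [[[u1, u4], u3], u2]
The second expression reduces to -[[[u1, u3], u4], u2] + [[[u1, u4], u3], u2]
The normal forms match — equal.


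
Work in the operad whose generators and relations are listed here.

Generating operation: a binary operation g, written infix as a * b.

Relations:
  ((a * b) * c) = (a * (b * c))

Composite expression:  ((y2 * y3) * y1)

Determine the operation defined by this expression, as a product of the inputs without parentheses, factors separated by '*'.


y2 * y3 * y1

Under associativity of g, the answer is the y's in reading order.
(y2 * y3) flattens to y2 * y3
((y2 * y3) * y1) flattens to y2 * y3 * y1


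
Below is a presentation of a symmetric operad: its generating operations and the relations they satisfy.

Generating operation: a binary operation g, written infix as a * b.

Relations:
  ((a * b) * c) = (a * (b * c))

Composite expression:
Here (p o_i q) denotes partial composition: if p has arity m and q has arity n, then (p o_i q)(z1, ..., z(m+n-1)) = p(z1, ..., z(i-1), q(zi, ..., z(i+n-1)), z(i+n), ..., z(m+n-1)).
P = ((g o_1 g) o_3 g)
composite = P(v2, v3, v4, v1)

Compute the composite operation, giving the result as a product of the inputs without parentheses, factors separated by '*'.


Associativity of g dissolves the nesting; only the v-input order survives.
(v2 * v3) spells out as v2 * v3
(v4 * v1) spells out as v4 * v1
((v2 * v3) * (v4 * v1)) spells out as v2 * v3 * v4 * v1

v2 * v3 * v4 * v1


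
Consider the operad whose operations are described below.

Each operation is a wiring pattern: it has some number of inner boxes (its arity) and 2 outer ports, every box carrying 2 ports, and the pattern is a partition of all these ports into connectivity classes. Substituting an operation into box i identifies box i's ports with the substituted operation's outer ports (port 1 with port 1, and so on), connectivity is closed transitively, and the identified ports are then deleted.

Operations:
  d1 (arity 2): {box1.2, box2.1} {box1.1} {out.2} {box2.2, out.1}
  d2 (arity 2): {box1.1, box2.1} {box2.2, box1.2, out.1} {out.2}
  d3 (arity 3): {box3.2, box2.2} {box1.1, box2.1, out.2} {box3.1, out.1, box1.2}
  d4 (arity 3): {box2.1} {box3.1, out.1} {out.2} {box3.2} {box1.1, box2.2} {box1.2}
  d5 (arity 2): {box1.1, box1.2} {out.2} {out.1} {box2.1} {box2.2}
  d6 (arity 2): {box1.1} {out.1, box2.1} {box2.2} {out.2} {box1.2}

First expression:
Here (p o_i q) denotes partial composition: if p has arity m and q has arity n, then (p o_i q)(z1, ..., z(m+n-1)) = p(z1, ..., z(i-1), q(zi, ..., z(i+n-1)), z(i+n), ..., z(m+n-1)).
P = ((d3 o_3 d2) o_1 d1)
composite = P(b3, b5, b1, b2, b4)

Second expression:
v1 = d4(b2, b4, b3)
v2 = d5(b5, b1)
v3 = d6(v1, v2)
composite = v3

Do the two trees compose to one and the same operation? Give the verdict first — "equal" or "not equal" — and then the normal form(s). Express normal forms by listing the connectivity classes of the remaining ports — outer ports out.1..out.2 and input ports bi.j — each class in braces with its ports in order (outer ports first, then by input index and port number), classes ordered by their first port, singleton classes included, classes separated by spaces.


Reducing the first expression gives {out.1, b2.2, b4.2} {out.2, b1.1, b5.2} {b1.2} {b2.1, b4.1} {b3.1} {b3.2, b5.1}
Reducing the second expression gives {out.1} {out.2} {b1.1} {b1.2} {b2.1, b4.2} {b2.2} {b3.1} {b3.2} {b4.1} {b5.1, b5.2}
No match — not equal.

not equal — first {out.1, b2.2, b4.2} {out.2, b1.1, b5.2} {b1.2} {b2.1, b4.1} {b3.1} {b3.2, b5.1}, second {out.1} {out.2} {b1.1} {b1.2} {b2.1, b4.2} {b2.2} {b3.1} {b3.2} {b4.1} {b5.1, b5.2}


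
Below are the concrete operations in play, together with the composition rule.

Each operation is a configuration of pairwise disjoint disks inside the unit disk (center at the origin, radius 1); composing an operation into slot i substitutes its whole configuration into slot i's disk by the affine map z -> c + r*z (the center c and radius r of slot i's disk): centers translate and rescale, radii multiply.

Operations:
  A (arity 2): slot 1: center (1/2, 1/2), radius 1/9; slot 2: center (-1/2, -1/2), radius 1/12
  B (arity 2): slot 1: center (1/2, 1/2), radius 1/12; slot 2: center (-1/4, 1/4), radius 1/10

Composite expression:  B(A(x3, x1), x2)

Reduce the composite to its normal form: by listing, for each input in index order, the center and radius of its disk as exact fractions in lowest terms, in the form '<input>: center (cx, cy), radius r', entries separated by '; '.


x1: center (11/24, 11/24), radius 1/144; x2: center (-1/4, 1/4), radius 1/10; x3: center (13/24, 13/24), radius 1/108

Each x-disk chains the slot maps above it in B; radii multiply.
x3: after 2 affine steps, its disk has center (13/24, 13/24), radius 1/108
x1: after 2 affine steps, its disk has center (11/24, 11/24), radius 1/144
x2: after 1 affine step, its disk has center (-1/4, 1/4), radius 1/10


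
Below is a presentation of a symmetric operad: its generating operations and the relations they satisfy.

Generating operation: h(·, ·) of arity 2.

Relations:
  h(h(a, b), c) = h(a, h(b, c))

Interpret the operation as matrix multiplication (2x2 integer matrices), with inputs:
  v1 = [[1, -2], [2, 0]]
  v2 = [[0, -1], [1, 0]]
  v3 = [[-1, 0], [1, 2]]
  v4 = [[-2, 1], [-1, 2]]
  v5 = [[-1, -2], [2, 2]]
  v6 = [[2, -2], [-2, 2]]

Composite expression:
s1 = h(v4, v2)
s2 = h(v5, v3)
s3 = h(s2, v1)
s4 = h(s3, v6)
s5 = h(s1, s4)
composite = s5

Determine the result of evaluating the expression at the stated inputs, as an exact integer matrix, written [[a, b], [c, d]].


h(v4, v2) = [[1, 2], [2, 1]]
h(v5, v3) = [[-1, -4], [0, 4]]
h(h(v5, v3), v1) = [[-9, 2], [8, 0]]
h(h(h(v5, v3), v1), v6) = [[-22, 22], [16, -16]]
h(h(v4, v2), h(h(h(v5, v3), v1), v6)) = [[10, -10], [-28, 28]]

[[10, -10], [-28, 28]]


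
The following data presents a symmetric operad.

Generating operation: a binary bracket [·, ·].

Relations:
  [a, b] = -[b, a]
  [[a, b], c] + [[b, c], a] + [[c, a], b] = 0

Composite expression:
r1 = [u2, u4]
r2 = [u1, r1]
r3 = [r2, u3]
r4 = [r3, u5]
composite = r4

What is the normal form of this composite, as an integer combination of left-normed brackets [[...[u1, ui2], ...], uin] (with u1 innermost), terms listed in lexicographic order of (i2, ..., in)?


Left-normed coefficients sit on the u1-initial expansion words.
Composite bracket: [[[u1, [u2, u4]], u3], u5]
Full expansion: 16 signed words from ab - ba (2^4 = 16).
Only words starting with u1 matter:
  sign of u1u2u4u3u5 is +1, so it contributes +[[[[u1, u2], u4], u3], u5]
  sign of u1u4u2u3u5 is -1, so it contributes -[[[[u1, u4], u2], u3], u5]

[[[[u1, u2], u4], u3], u5] - [[[[u1, u4], u2], u3], u5]


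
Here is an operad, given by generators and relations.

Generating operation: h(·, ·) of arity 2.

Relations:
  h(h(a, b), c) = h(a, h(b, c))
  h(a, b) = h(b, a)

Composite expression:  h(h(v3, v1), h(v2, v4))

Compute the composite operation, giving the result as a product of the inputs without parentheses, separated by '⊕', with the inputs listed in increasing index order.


Shape and order are irrelevant to h; the v-input set decides.
h(v3, v1) reduces to v3 ⊕ v1
h(v2, v4) reduces to v2 ⊕ v4
h(h(v3, v1), h(v2, v4)) reduces to v3 ⊕ v1 ⊕ v2 ⊕ v4
putting the inputs in ascending order: v1 ⊕ v2 ⊕ v3 ⊕ v4

v1 ⊕ v2 ⊕ v3 ⊕ v4


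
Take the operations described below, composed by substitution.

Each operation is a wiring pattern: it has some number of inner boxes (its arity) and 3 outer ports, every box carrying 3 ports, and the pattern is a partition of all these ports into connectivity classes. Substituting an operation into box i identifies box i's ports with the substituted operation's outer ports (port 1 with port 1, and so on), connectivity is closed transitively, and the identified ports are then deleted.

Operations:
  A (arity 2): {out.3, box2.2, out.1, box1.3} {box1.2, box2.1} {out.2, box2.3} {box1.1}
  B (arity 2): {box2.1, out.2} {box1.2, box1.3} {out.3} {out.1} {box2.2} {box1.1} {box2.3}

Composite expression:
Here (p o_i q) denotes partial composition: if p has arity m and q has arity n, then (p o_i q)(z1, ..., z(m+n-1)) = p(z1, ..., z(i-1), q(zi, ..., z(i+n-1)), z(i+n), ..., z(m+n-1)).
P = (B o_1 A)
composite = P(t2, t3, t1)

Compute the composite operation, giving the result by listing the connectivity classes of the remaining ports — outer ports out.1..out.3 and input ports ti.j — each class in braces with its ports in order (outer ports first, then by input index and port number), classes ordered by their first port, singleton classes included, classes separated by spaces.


Reachability decides: close wires over B-identified ports.
stage A: inputs (t2, t3), connectivity {out.1, out.3, t2.3, t3.2} {out.2, t3.3} {t2.1} {t2.2, t3.1}, out.j its boundary
stage B: inputs (t2, t3, t1), connectivity {out.1} {out.2, t1.1} {out.3} {t1.2} {t1.3} {t2.1} {t2.2, t3.1} {t2.3, t3.2, t3.3}, out.j its boundary

{out.1} {out.2, t1.1} {out.3} {t1.2} {t1.3} {t2.1} {t2.2, t3.1} {t2.3, t3.2, t3.3}
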